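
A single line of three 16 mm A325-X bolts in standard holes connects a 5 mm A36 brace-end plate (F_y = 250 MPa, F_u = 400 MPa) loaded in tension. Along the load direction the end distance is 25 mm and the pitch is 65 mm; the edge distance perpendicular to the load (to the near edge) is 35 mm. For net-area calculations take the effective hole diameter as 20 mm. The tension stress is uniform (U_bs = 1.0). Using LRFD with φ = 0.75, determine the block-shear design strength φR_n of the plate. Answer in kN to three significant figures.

Shear plane L_v = 25 + 2·65 = 155 mm; A_gv = 155 × 5 = 775 mm².
A_nv = (155 − 2.5·20) × 5 = 525 mm².
A_nt = (35 − 0.5·20) × 5 = 125 mm².
0.6 F_u A_nv = 126 kN; 0.6 F_y A_gv = 116.2 kN → shear yielding governs the shear term.
R_n = 116.2 + 1.0 × 400 × 125 / 1000 = 166.2 kN.
Design strength φR_n = 0.75 × 166.2 = 125 kN.

125 kN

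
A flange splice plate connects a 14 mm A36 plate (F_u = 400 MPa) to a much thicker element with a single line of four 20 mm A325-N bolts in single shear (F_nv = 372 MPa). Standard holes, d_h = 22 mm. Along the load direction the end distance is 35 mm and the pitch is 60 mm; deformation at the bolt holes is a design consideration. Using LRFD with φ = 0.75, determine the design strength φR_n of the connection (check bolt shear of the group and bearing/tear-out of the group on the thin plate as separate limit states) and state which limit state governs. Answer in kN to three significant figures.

351 kN (bolt shear governs)

Bolt shear: A_b = π·20²/4 = 314.2 mm²; R_n = 372 × 314.2 × 4 × 1 / 1000 = 467.5 kN → 0.75 × 467.5 = 351 kN.
Bearing (1.2 l_c t F_u ≤ 2.4 d t F_u): upper limit = 2.4·20·14·400 / 1000 = 268.8 kN.
  Edge l_c = 35 − 22/2 = 24 → r_n = 161.3 kN; interior l_c = 60 − 22 = 38 → r_n = 255.4 kN.
  R_n,bearing = 1·161.3 + 3·255.4 = 927.4 kN → 0.75 × 927.4 = 696 kN.
Bolt shear governs: 351 kN.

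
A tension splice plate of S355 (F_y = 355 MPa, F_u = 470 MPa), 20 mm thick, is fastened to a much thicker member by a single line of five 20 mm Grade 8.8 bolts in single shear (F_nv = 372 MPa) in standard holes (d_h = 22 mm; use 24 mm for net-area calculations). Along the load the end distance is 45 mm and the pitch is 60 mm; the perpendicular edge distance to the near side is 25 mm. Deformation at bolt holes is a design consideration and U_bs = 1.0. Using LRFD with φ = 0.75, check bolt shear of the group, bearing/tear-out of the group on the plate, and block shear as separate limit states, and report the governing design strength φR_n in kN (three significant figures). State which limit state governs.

438 kN (bolt shear governs)

Bolt shear: A_b = π·20²/4 = 314.2 mm²; R_n = 372 × 314.2 × 5 × 1 / 1000 = 584.3 kN → 0.75 × 584.3 = 438 kN.
Bearing: edge l_c = 34, r_n = 383.5 kN; interior l_c = 38, r_n = 428.6 kN; R_n = 383.5 + 4·428.6 = 2098 kN → 1570 kN.
Block shear: A_gv = 5700, A_nv = 3540, A_nt = 260 mm²; R_n = min(0.6F_uA_nv, 0.6F_yA_gv) + U_bs·F_u·A_nt = 1120 kN → 840 kN.
Bolt shear governs: 438 kN.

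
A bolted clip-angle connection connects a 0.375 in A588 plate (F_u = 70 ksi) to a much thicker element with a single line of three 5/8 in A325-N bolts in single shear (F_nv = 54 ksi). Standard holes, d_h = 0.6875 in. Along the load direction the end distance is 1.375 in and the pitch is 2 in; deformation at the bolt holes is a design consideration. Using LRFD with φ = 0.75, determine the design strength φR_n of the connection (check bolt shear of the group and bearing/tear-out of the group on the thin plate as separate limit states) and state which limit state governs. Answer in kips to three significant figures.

Bolt shear: A_b = π·0.625²/4 = 0.3068 in²; R_n = 54 × 0.3068 × 3 × 1 = 49.7 kips → 0.75 × 49.7 = 37.3 kips.
Bearing (1.2 l_c t F_u ≤ 2.4 d t F_u): upper limit = 2.4·0.625·0.375·70 = 39.38 kips.
  Edge l_c = 1.375 − 0.6875/2 = 1.031 → r_n = 32.48 kips; interior l_c = 2 − 0.6875 = 1.312 → r_n = 39.38 kips.
  R_n,bearing = 1·32.48 + 2·39.38 = 111.2 kips → 0.75 × 111.2 = 83.4 kips.
Bolt shear governs: 37.3 kips.

37.3 kips (bolt shear governs)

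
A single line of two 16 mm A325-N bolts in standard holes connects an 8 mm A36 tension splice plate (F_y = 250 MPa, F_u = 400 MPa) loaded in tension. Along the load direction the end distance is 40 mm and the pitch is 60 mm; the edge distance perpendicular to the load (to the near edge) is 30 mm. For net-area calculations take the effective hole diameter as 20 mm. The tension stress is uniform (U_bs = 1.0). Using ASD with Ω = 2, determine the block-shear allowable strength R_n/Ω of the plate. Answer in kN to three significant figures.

92 kN

Shear plane L_v = 40 + 1·60 = 100 mm; A_gv = 100 × 8 = 800 mm².
A_nv = (100 − 1.5·20) × 8 = 560 mm².
A_nt = (30 − 0.5·20) × 8 = 160 mm².
0.6 F_u A_nv = 134.4 kN; 0.6 F_y A_gv = 120 kN → shear yielding governs the shear term.
R_n = 120 + 1.0 × 400 × 160 / 1000 = 184 kN.
Allowable strength R_n/Ω = 184 / 2 = 92 kN.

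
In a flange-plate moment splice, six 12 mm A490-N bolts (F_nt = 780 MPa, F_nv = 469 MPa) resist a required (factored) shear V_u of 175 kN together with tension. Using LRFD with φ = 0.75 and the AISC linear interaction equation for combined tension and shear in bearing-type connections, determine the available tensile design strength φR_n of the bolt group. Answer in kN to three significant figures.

225 kN

A_b = π·12²/4 = 113.1 mm²; f_rv = 175 × 1000 / (6 × 113.1) = 257.9 MPa.
F'_nt = 1.3 F_nt − (F_nt / φF_nv) f_rv = 1.3·780 − (780/(0.75·469))·257.9 = 442.1 MPa, capped at F_nt → F'_nt = 442.1 MPa.
R_n = F'_nt · A_b · n = 442.1 × 113.1 × 6 / 1000 = 300 kN.
Design strength φR_n = 0.75 × 300 = 225 kN.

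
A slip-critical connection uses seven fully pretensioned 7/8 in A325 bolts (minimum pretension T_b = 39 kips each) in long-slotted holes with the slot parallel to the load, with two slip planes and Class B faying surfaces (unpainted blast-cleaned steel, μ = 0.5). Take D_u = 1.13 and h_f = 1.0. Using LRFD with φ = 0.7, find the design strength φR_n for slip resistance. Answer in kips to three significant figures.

R_n = μ · D_u · h_f · T_b · n_s · n_b = 0.5 × 1.13 × 1.0 × 39 × 2 × 7 = 308.5 kips.
Design strength φR_n = 0.7 × 308.5 = 216 kips.

216 kips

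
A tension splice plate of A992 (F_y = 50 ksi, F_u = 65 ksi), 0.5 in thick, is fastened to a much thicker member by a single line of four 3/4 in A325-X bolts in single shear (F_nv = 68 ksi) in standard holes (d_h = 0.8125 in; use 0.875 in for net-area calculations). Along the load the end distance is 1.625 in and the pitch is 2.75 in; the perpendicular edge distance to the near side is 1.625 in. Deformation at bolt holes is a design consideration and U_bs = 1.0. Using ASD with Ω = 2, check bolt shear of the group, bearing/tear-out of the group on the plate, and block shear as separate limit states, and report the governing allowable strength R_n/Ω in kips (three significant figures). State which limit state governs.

Bolt shear: A_b = π·0.75²/4 = 0.4418 in²; R_n = 68 × 0.4418 × 4 × 1 = 120.2 kips → 120.2 / 2 = 60.1 kips.
Bearing: edge l_c = 1.219, r_n = 47.53 kips; interior l_c = 1.938, r_n = 58.5 kips; R_n = 47.53 + 3·58.5 = 223 kips → 112 kips.
Block shear: A_gv = 4.938, A_nv = 3.406, A_nt = 0.5938 in²; R_n = min(0.6F_uA_nv, 0.6F_yA_gv) + U_bs·F_u·A_nt = 171.4 kips → 85.7 kips.
Bolt shear governs: 60.1 kips.

60.1 kips (bolt shear governs)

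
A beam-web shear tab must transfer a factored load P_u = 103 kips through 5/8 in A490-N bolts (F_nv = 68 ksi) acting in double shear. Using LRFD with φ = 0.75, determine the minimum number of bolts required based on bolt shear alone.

A_b = π·0.625²/4 = 0.3068 in².
Per-bolt design strength φR_n = 0.75 × 68 × 0.3068 × 2 = 31.29 kips.
n ≥ 103 / 31.29 = 3.291 → use 4 bolts.

4 bolts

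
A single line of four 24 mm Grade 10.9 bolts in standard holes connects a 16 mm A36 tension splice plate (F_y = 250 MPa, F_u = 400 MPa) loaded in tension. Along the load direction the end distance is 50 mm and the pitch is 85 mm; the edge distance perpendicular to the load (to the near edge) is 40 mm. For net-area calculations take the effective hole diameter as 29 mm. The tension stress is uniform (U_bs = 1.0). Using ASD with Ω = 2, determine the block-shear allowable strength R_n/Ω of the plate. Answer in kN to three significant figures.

448 kN

Shear plane L_v = 50 + 3·85 = 305 mm; A_gv = 305 × 16 = 4880 mm².
A_nv = (305 − 3.5·29) × 16 = 3256 mm².
A_nt = (40 − 0.5·29) × 16 = 408 mm².
0.6 F_u A_nv = 781.4 kN; 0.6 F_y A_gv = 732 kN → shear yielding governs the shear term.
R_n = 732 + 1.0 × 400 × 408 / 1000 = 895.2 kN.
Allowable strength R_n/Ω = 895.2 / 2 = 448 kN.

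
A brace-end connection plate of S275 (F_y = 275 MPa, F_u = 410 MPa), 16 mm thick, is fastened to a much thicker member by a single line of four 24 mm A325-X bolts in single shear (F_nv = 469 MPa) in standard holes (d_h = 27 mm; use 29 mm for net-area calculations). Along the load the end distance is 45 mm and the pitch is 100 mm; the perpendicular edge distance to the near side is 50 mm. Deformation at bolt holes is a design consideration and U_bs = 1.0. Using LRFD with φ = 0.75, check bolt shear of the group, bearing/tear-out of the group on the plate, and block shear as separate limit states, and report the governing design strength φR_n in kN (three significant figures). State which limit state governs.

Bolt shear: A_b = π·24²/4 = 452.4 mm²; R_n = 469 × 452.4 × 4 × 1 / 1000 = 848.7 kN → 0.75 × 848.7 = 637 kN.
Bearing: edge l_c = 31.5, r_n = 248 kN; interior l_c = 73, r_n = 377.9 kN; R_n = 248 + 3·377.9 = 1382 kN → 1040 kN.
Block shear: A_gv = 5520, A_nv = 3896, A_nt = 568 mm²; R_n = min(0.6F_uA_nv, 0.6F_yA_gv) + U_bs·F_u·A_nt = 1144 kN → 858 kN.
Bolt shear governs: 637 kN.

637 kN (bolt shear governs)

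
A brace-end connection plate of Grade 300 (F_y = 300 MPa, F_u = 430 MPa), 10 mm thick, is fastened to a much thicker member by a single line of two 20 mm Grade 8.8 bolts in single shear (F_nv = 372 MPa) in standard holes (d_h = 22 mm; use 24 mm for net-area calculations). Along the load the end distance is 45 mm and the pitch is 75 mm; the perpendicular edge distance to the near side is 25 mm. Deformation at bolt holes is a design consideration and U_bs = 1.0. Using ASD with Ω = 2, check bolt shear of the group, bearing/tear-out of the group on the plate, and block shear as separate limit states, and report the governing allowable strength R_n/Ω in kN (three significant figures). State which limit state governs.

117 kN (bolt shear governs)

Bolt shear: A_b = π·20²/4 = 314.2 mm²; R_n = 372 × 314.2 × 2 × 1 / 1000 = 233.7 kN → 233.7 / 2 = 117 kN.
Bearing: edge l_c = 34, r_n = 175.4 kN; interior l_c = 53, r_n = 206.4 kN; R_n = 175.4 + 1·206.4 = 381.8 kN → 191 kN.
Block shear: A_gv = 1200, A_nv = 840, A_nt = 130 mm²; R_n = min(0.6F_uA_nv, 0.6F_yA_gv) + U_bs·F_u·A_nt = 271.9 kN → 136 kN.
Bolt shear governs: 117 kN.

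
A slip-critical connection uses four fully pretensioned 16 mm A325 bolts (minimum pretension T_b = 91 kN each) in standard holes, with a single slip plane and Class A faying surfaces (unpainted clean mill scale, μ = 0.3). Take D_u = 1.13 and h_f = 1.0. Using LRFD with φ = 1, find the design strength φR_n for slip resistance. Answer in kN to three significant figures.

123 kN

R_n = μ · D_u · h_f · T_b · n_s · n_b = 0.3 × 1.13 × 1.0 × 91 × 1 × 4 = 123.4 kN.
Design strength φR_n = 1 × 123.4 = 123 kN.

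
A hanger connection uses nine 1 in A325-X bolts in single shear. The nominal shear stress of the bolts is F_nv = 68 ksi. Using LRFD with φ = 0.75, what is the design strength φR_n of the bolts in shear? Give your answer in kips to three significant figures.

A_b = π × 1² / 4 = 0.7854 in².
R_n = F_nv · A_b · n · n_s = 68 × 0.7854 × 9 × 1 = 480.7 kips.
Design strength φR_n = 0.75 × 480.7 = 360 kips.

360 kips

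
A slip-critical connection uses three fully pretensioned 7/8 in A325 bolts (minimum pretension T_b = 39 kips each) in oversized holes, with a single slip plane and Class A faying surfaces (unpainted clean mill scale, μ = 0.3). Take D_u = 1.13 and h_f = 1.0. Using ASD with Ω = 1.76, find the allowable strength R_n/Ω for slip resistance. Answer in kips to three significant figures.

R_n = μ · D_u · h_f · T_b · n_s · n_b = 0.3 × 1.13 × 1.0 × 39 × 1 × 3 = 39.66 kips.
Allowable strength R_n/Ω = 39.66 / 1.76 = 22.5 kips.

22.5 kips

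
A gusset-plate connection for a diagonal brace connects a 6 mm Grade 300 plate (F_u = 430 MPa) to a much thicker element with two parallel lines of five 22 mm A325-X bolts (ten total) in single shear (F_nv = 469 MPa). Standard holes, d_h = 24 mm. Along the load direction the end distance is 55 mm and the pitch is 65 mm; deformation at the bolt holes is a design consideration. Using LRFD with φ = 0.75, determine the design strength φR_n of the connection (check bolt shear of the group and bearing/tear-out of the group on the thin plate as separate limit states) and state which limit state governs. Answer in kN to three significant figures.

961 kN (bearing governs)

Bolt shear: A_b = π·22²/4 = 380.1 mm²; R_n = 469 × 380.1 × 10 × 1 / 1000 = 1783 kN → 0.75 × 1783 = 1340 kN.
Bearing (1.2 l_c t F_u ≤ 2.4 d t F_u): upper limit = 2.4·22·6·430 / 1000 = 136.2 kN.
  Edge l_c = 55 − 24/2 = 43 → r_n = 133.1 kN; interior l_c = 65 − 24 = 41 → r_n = 126.9 kN.
  R_n,bearing = 2·133.1 + 8·126.9 = 1282 kN → 0.75 × 1282 = 961 kN.
Bearing governs: 961 kN.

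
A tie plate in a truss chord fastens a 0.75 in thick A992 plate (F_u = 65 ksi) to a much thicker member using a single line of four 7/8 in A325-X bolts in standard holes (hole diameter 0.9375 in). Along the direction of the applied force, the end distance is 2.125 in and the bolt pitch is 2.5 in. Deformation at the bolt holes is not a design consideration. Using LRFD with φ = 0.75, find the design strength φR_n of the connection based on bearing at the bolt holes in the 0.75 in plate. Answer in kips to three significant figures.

348 kips

Per bolt r_n = 1.5 l_c t F_u ≤ 3.0 d t F_u; upper limit = 3.0 × 0.875 × 0.75 × 65 = 128 kips.
Edge bolt: l_c = 2.125 − 0.9375/2 = 1.656 in → 1.5 × 1.656 × 0.75 × 65 = 121.1 → r_n = 121.1 kips.
Interior bolts: l_c = 2.5 − 0.9375 = 1.562 in → 1.5 × 1.562 × 0.75 × 65 = 114.3 → r_n = 114.3 kips.
R_n = 1 × 121.1 + 3 × 114.3 = 463.9 kips.
Design strength φR_n = 0.75 × 463.9 = 348 kips.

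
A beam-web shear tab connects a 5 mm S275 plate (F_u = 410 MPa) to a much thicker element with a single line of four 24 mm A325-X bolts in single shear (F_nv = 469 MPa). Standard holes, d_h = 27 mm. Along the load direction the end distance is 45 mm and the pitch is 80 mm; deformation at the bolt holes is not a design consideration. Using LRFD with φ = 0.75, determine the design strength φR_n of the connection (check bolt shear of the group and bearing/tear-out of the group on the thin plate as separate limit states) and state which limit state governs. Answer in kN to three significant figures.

Bolt shear: A_b = π·24²/4 = 452.4 mm²; R_n = 469 × 452.4 × 4 × 1 / 1000 = 848.7 kN → 0.75 × 848.7 = 637 kN.
Bearing (1.5 l_c t F_u ≤ 3.0 d t F_u): upper limit = 3.0·24·5·410 / 1000 = 147.6 kN.
  Edge l_c = 45 − 27/2 = 31.5 → r_n = 96.86 kN; interior l_c = 80 − 27 = 53 → r_n = 147.6 kN.
  R_n,bearing = 1·96.86 + 3·147.6 = 539.7 kN → 0.75 × 539.7 = 405 kN.
Bearing governs: 405 kN.

405 kN (bearing governs)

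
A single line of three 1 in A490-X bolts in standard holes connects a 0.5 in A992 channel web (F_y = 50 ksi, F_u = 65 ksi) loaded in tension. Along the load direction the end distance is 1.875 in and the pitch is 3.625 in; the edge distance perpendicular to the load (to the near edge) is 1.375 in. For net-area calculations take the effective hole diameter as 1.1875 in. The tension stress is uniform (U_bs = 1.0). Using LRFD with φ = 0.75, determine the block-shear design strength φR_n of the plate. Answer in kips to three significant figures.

109 kips

Shear plane L_v = 1.875 + 2·3.625 = 9.125 in; A_gv = 9.125 × 0.5 = 4.562 in².
A_nv = (9.125 − 2.5·1.1875) × 0.5 = 3.078 in².
A_nt = (1.375 − 0.5·1.1875) × 0.5 = 0.3906 in².
0.6 F_u A_nv = 120 kips; 0.6 F_y A_gv = 136.9 kips → shear rupture governs the shear term.
R_n = 120 + 1.0 × 65 × 0.3906 = 145.4 kips.
Design strength φR_n = 0.75 × 145.4 = 109 kips.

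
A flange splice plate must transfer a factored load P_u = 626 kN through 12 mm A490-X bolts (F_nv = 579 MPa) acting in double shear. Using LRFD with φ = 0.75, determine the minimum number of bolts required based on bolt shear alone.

7 bolts

A_b = π·12²/4 = 113.1 mm².
Per-bolt design strength φR_n = 0.75 × 579 × 113.1 × 2 / 1000 = 98.23 kN.
n ≥ 626 / 98.23 = 6.373 → use 7 bolts.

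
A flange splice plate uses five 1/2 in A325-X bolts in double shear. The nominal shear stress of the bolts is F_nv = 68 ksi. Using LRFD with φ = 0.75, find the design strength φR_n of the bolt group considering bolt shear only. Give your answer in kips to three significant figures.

A_b = π × 0.5² / 4 = 0.1963 in².
R_n = F_nv · A_b · n · n_s = 68 × 0.1963 × 5 × 2 = 133.5 kips.
Design strength φR_n = 0.75 × 133.5 = 100 kips.

100 kips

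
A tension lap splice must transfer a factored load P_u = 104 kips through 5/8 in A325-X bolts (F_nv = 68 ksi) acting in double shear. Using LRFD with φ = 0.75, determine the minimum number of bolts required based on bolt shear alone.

A_b = π·0.625²/4 = 0.3068 in².
Per-bolt design strength φR_n = 0.75 × 68 × 0.3068 × 2 = 31.29 kips.
n ≥ 104 / 31.29 = 3.323 → use 4 bolts.

4 bolts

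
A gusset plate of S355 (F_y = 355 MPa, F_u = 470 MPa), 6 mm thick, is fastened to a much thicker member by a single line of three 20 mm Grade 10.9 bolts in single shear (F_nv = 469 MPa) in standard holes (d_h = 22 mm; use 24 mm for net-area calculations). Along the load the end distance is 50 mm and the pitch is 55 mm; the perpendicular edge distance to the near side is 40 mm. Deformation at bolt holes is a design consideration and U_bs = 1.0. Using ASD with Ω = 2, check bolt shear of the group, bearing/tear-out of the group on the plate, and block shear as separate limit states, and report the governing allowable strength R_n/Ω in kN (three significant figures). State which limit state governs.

124 kN (block shear governs)

Bolt shear: A_b = π·20²/4 = 314.2 mm²; R_n = 469 × 314.2 × 3 × 1 / 1000 = 442 kN → 442 / 2 = 221 kN.
Bearing: edge l_c = 39, r_n = 132 kN; interior l_c = 33, r_n = 111.7 kN; R_n = 132 + 2·111.7 = 355.3 kN → 178 kN.
Block shear: A_gv = 960, A_nv = 600, A_nt = 168 mm²; R_n = min(0.6F_uA_nv, 0.6F_yA_gv) + U_bs·F_u·A_nt = 248.2 kN → 124 kN.
Block shear governs: 124 kN.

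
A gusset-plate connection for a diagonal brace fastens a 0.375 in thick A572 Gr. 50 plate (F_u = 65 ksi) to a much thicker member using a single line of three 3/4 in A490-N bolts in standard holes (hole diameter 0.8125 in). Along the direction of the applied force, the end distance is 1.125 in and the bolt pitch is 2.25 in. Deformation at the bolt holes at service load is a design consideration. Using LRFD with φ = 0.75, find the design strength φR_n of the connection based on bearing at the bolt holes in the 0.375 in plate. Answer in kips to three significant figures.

Per bolt r_n = 1.2 l_c t F_u ≤ 2.4 d t F_u; upper limit = 2.4 × 0.75 × 0.375 × 65 = 43.87 kips.
Edge bolt: l_c = 1.125 − 0.8125/2 = 0.7188 in → 1.2 × 0.7188 × 0.375 × 65 = 21.02 → r_n = 21.02 kips.
Interior bolts: l_c = 2.25 − 0.8125 = 1.438 in → 1.2 × 1.438 × 0.375 × 65 = 42.05 → r_n = 42.05 kips.
R_n = 1 × 21.02 + 2 × 42.05 = 105.1 kips.
Design strength φR_n = 0.75 × 105.1 = 78.8 kips.

78.8 kips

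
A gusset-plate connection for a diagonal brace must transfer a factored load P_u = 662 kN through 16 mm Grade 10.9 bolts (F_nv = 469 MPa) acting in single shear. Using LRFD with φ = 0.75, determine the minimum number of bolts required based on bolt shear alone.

10 bolts

A_b = π·16²/4 = 201.1 mm².
Per-bolt design strength φR_n = 0.75 × 469 × 201.1 × 1 / 1000 = 70.72 kN.
n ≥ 662 / 70.72 = 9.36 → use 10 bolts.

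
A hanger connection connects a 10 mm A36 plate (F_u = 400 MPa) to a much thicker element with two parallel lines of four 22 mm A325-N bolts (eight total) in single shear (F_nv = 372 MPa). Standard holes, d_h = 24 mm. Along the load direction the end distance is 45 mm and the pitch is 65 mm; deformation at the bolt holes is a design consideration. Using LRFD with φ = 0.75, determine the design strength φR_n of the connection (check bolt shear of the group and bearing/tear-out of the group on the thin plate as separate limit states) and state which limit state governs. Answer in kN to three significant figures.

848 kN (bolt shear governs)

Bolt shear: A_b = π·22²/4 = 380.1 mm²; R_n = 372 × 380.1 × 8 × 1 / 1000 = 1131 kN → 0.75 × 1131 = 848 kN.
Bearing (1.2 l_c t F_u ≤ 2.4 d t F_u): upper limit = 2.4·22·10·400 / 1000 = 211.2 kN.
  Edge l_c = 45 − 24/2 = 33 → r_n = 158.4 kN; interior l_c = 65 − 24 = 41 → r_n = 196.8 kN.
  R_n,bearing = 2·158.4 + 6·196.8 = 1498 kN → 0.75 × 1498 = 1120 kN.
Bolt shear governs: 848 kN.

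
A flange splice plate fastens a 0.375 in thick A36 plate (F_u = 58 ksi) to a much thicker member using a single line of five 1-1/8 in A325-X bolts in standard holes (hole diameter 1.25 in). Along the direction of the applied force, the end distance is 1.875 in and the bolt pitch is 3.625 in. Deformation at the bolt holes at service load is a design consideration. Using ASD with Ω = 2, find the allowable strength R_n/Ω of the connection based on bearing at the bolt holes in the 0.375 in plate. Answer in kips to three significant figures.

Per bolt r_n = 1.2 l_c t F_u ≤ 2.4 d t F_u; upper limit = 2.4 × 1.125 × 0.375 × 58 = 58.72 kips.
Edge bolt: l_c = 1.875 − 1.25/2 = 1.25 in → 1.2 × 1.25 × 0.375 × 58 = 32.62 → r_n = 32.62 kips.
Interior bolts: l_c = 3.625 − 1.25 = 2.375 in → 1.2 × 2.375 × 0.375 × 58 = 61.99 → r_n = 58.72 kips.
R_n = 1 × 32.62 + 4 × 58.72 = 267.5 kips.
Allowable strength R_n/Ω = 267.5 / 2 = 134 kips.

134 kips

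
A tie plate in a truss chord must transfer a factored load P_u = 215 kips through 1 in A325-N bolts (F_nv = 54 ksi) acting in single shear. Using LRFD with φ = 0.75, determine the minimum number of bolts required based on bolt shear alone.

A_b = π·1²/4 = 0.7854 in².
Per-bolt design strength φR_n = 0.75 × 54 × 0.7854 × 1 = 31.81 kips.
n ≥ 215 / 31.81 = 6.759 → use 7 bolts.

7 bolts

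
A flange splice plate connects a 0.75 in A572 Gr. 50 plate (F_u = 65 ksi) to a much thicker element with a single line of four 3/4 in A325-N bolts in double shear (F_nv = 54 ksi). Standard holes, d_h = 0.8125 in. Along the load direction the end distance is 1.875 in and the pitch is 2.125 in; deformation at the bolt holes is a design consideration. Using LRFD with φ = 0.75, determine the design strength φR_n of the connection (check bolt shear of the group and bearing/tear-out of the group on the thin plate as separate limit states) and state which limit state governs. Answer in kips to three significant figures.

143 kips (bolt shear governs)

Bolt shear: A_b = π·0.75²/4 = 0.4418 in²; R_n = 54 × 0.4418 × 4 × 2 = 190.9 kips → 0.75 × 190.9 = 143 kips.
Bearing (1.2 l_c t F_u ≤ 2.4 d t F_u): upper limit = 2.4·0.75·0.75·65 = 87.75 kips.
  Edge l_c = 1.875 − 0.8125/2 = 1.469 → r_n = 85.92 kips; interior l_c = 2.125 − 0.8125 = 1.312 → r_n = 76.78 kips.
  R_n,bearing = 1·85.92 + 3·76.78 = 316.3 kips → 0.75 × 316.3 = 237 kips.
Bolt shear governs: 143 kips.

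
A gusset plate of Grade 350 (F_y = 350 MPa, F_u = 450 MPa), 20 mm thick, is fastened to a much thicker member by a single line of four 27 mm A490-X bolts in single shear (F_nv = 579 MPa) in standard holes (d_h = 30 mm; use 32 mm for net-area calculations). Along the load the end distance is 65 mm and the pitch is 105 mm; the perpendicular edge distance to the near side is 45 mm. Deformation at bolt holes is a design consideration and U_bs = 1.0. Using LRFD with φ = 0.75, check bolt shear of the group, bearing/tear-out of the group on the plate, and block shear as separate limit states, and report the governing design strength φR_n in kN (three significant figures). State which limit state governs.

Bolt shear: A_b = π·27²/4 = 572.6 mm²; R_n = 579 × 572.6 × 4 × 1 / 1000 = 1326 kN → 0.75 × 1326 = 995 kN.
Bearing: edge l_c = 50, r_n = 540 kN; interior l_c = 75, r_n = 583.2 kN; R_n = 540 + 3·583.2 = 2290 kN → 1720 kN.
Block shear: A_gv = 7600, A_nv = 5360, A_nt = 580 mm²; R_n = min(0.6F_uA_nv, 0.6F_yA_gv) + U_bs·F_u·A_nt = 1708 kN → 1280 kN.
Bolt shear governs: 995 kN.

995 kN (bolt shear governs)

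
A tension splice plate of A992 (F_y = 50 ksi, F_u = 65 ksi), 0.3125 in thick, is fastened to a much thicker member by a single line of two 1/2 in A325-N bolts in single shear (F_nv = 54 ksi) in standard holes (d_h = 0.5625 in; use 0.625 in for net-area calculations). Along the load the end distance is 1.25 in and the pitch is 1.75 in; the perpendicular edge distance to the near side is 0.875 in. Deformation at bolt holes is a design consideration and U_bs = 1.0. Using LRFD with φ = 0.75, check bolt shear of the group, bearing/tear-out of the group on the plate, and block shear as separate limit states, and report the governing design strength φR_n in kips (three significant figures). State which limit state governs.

15.9 kips (bolt shear governs)

Bolt shear: A_b = π·0.5²/4 = 0.1963 in²; R_n = 54 × 0.1963 × 2 × 1 = 21.21 kips → 0.75 × 21.21 = 15.9 kips.
Bearing: edge l_c = 0.9688, r_n = 23.61 kips; interior l_c = 1.188, r_n = 24.38 kips; R_n = 23.61 + 1·24.38 = 47.99 kips → 36 kips.
Block shear: A_gv = 0.9375, A_nv = 0.6445, A_nt = 0.1758 in²; R_n = min(0.6F_uA_nv, 0.6F_yA_gv) + U_bs·F_u·A_nt = 36.56 kips → 27.4 kips.
Bolt shear governs: 15.9 kips.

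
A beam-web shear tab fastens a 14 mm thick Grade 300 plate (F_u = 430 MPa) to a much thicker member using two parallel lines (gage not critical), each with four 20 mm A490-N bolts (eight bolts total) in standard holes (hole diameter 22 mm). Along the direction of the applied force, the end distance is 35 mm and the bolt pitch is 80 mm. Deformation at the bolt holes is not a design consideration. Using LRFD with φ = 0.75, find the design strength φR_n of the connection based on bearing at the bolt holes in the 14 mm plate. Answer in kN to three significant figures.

1950 kN

Per bolt r_n = 1.5 l_c t F_u ≤ 3.0 d t F_u; upper limit = 3.0 × 20 × 14 × 430 / 1000 = 361.2 kN.
Edge bolt: l_c = 35 − 22/2 = 24 mm → 1.5 × 24 × 14 × 430 / 1000 = 216.7 → r_n = 216.7 kN.
Interior bolts: l_c = 80 − 22 = 58 mm → 1.5 × 58 × 14 × 430 / 1000 = 523.7 → r_n = 361.2 kN.
R_n = 2 × 216.7 + 6 × 361.2 = 2601 kN.
Design strength φR_n = 0.75 × 2601 = 1950 kN.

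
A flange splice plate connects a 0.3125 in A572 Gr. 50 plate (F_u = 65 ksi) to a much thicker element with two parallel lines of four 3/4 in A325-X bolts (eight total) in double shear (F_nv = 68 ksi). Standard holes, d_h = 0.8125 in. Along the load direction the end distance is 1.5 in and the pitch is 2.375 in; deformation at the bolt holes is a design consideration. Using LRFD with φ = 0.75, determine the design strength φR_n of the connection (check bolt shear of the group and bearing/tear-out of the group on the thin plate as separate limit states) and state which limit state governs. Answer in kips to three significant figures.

Bolt shear: A_b = π·0.75²/4 = 0.4418 in²; R_n = 68 × 0.4418 × 8 × 2 = 480.7 kips → 0.75 × 480.7 = 360 kips.
Bearing (1.2 l_c t F_u ≤ 2.4 d t F_u): upper limit = 2.4·0.75·0.3125·65 = 36.56 kips.
  Edge l_c = 1.5 − 0.8125/2 = 1.094 → r_n = 26.66 kips; interior l_c = 2.375 − 0.8125 = 1.562 → r_n = 36.56 kips.
  R_n,bearing = 2·26.66 + 6·36.56 = 272.7 kips → 0.75 × 272.7 = 205 kips.
Bearing governs: 205 kips.

205 kips (bearing governs)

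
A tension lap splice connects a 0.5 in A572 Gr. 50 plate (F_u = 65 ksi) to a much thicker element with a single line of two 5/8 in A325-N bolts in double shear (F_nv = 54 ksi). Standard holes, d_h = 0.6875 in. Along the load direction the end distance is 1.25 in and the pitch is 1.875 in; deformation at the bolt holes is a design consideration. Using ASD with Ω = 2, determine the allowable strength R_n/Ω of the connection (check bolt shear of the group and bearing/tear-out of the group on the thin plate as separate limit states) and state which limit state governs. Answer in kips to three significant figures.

Bolt shear: A_b = π·0.625²/4 = 0.3068 in²; R_n = 54 × 0.3068 × 2 × 2 = 66.27 kips → 66.27 / 2 = 33.1 kips.
Bearing (1.2 l_c t F_u ≤ 2.4 d t F_u): upper limit = 2.4·0.625·0.5·65 = 48.75 kips.
  Edge l_c = 1.25 − 0.6875/2 = 0.9062 → r_n = 35.34 kips; interior l_c = 1.875 − 0.6875 = 1.188 → r_n = 46.31 kips.
  R_n,bearing = 1·35.34 + 1·46.31 = 81.66 kips → 81.66 / 2 = 40.8 kips.
Bolt shear governs: 33.1 kips.

33.1 kips (bolt shear governs)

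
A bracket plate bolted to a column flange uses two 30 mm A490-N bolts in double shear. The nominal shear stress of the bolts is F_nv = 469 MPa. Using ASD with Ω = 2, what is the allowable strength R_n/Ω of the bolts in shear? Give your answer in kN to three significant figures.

A_b = π × 30² / 4 = 706.9 mm².
R_n = F_nv · A_b · n · n_s = 469 × 706.9 × 2 × 2 / 1000 = 1326 kN.
Allowable strength R_n/Ω = 1326 / 2 = 663 kN.

663 kN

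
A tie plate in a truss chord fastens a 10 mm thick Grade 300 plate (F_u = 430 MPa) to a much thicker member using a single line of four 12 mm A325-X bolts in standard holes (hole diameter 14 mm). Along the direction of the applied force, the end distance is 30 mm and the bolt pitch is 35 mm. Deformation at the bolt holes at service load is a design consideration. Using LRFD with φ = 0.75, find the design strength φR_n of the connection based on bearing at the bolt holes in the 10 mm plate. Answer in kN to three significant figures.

Per bolt r_n = 1.2 l_c t F_u ≤ 2.4 d t F_u; upper limit = 2.4 × 12 × 10 × 430 / 1000 = 123.8 kN.
Edge bolt: l_c = 30 − 14/2 = 23 mm → 1.2 × 23 × 10 × 430 / 1000 = 118.7 → r_n = 118.7 kN.
Interior bolts: l_c = 35 − 14 = 21 mm → 1.2 × 21 × 10 × 430 / 1000 = 108.4 → r_n = 108.4 kN.
R_n = 1 × 118.7 + 3 × 108.4 = 443.8 kN.
Design strength φR_n = 0.75 × 443.8 = 333 kN.

333 kN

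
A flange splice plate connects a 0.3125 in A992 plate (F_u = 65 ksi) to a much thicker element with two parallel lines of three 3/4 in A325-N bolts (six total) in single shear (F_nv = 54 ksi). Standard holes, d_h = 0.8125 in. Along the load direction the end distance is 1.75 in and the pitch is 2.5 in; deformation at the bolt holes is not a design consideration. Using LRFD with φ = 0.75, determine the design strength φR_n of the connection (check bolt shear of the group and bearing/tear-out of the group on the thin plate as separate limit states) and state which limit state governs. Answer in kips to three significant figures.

107 kips (bolt shear governs)

Bolt shear: A_b = π·0.75²/4 = 0.4418 in²; R_n = 54 × 0.4418 × 6 × 1 = 143.1 kips → 0.75 × 143.1 = 107 kips.
Bearing (1.5 l_c t F_u ≤ 3.0 d t F_u): upper limit = 3.0·0.75·0.3125·65 = 45.7 kips.
  Edge l_c = 1.75 − 0.8125/2 = 1.344 → r_n = 40.94 kips; interior l_c = 2.5 − 0.8125 = 1.688 → r_n = 45.7 kips.
  R_n,bearing = 2·40.94 + 4·45.7 = 264.7 kips → 0.75 × 264.7 = 199 kips.
Bolt shear governs: 107 kips.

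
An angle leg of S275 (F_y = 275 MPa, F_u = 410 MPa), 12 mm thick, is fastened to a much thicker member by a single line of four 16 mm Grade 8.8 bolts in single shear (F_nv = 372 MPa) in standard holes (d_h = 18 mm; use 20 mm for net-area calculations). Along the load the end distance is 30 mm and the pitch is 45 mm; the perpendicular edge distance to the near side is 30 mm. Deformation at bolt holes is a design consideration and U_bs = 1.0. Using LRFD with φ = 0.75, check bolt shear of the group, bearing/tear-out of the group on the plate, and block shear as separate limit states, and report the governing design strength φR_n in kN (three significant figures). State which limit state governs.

224 kN (bolt shear governs)

Bolt shear: A_b = π·16²/4 = 201.1 mm²; R_n = 372 × 201.1 × 4 × 1 / 1000 = 299.2 kN → 0.75 × 299.2 = 224 kN.
Bearing: edge l_c = 21, r_n = 124 kN; interior l_c = 27, r_n = 159.4 kN; R_n = 124 + 3·159.4 = 602.2 kN → 452 kN.
Block shear: A_gv = 1980, A_nv = 1140, A_nt = 240 mm²; R_n = min(0.6F_uA_nv, 0.6F_yA_gv) + U_bs·F_u·A_nt = 378.8 kN → 284 kN.
Bolt shear governs: 224 kN.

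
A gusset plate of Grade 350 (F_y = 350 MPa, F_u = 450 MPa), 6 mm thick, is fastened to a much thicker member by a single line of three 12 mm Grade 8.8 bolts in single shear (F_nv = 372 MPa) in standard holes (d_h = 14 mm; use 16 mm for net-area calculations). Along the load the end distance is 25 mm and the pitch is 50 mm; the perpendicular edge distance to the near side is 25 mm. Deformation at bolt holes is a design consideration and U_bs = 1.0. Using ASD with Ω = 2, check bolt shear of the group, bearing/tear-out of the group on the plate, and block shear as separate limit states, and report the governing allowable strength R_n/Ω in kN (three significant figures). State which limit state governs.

63.1 kN (bolt shear governs)

Bolt shear: A_b = π·12²/4 = 113.1 mm²; R_n = 372 × 113.1 × 3 × 1 / 1000 = 126.2 kN → 126.2 / 2 = 63.1 kN.
Bearing: edge l_c = 18, r_n = 58.32 kN; interior l_c = 36, r_n = 77.76 kN; R_n = 58.32 + 2·77.76 = 213.8 kN → 107 kN.
Block shear: A_gv = 750, A_nv = 510, A_nt = 102 mm²; R_n = min(0.6F_uA_nv, 0.6F_yA_gv) + U_bs·F_u·A_nt = 183.6 kN → 91.8 kN.
Bolt shear governs: 63.1 kN.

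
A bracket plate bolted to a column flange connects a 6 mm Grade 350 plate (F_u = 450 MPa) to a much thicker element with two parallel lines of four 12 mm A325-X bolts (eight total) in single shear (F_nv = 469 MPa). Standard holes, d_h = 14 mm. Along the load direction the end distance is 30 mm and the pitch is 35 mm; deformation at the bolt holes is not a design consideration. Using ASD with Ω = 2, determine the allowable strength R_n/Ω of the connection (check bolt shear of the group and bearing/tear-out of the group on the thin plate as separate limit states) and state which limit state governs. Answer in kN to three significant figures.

212 kN (bolt shear governs)

Bolt shear: A_b = π·12²/4 = 113.1 mm²; R_n = 469 × 113.1 × 8 × 1 / 1000 = 424.3 kN → 424.3 / 2 = 212 kN.
Bearing (1.5 l_c t F_u ≤ 3.0 d t F_u): upper limit = 3.0·12·6·450 / 1000 = 97.2 kN.
  Edge l_c = 30 − 14/2 = 23 → r_n = 93.15 kN; interior l_c = 35 − 14 = 21 → r_n = 85.05 kN.
  R_n,bearing = 2·93.15 + 6·85.05 = 696.6 kN → 696.6 / 2 = 348 kN.
Bolt shear governs: 212 kN.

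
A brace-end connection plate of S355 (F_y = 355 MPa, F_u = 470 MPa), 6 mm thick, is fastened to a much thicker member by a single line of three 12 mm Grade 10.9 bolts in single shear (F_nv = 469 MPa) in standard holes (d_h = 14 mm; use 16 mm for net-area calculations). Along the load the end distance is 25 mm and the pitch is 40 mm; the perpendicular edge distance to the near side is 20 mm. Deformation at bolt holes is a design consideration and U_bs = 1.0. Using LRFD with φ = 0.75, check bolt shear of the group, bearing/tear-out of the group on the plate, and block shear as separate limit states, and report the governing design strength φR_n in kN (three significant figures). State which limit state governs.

Bolt shear: A_b = π·12²/4 = 113.1 mm²; R_n = 469 × 113.1 × 3 × 1 / 1000 = 159.1 kN → 0.75 × 159.1 = 119 kN.
Bearing: edge l_c = 18, r_n = 60.91 kN; interior l_c = 26, r_n = 81.22 kN; R_n = 60.91 + 2·81.22 = 223.3 kN → 168 kN.
Block shear: A_gv = 630, A_nv = 390, A_nt = 72 mm²; R_n = min(0.6F_uA_nv, 0.6F_yA_gv) + U_bs·F_u·A_nt = 143.8 kN → 108 kN.
Block shear governs: 108 kN.

108 kN (block shear governs)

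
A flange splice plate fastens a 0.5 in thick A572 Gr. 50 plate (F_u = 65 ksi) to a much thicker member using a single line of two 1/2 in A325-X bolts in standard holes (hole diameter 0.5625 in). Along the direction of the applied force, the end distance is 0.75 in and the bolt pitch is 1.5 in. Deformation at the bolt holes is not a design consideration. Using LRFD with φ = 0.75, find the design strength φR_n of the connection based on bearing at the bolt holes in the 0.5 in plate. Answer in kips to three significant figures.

Per bolt r_n = 1.5 l_c t F_u ≤ 3.0 d t F_u; upper limit = 3.0 × 0.5 × 0.5 × 65 = 48.75 kips.
Edge bolt: l_c = 0.75 − 0.5625/2 = 0.4688 in → 1.5 × 0.4688 × 0.5 × 65 = 22.85 → r_n = 22.85 kips.
Interior bolts: l_c = 1.5 − 0.5625 = 0.9375 in → 1.5 × 0.9375 × 0.5 × 65 = 45.7 → r_n = 45.7 kips.
R_n = 1 × 22.85 + 1 × 45.7 = 68.55 kips.
Design strength φR_n = 0.75 × 68.55 = 51.4 kips.

51.4 kips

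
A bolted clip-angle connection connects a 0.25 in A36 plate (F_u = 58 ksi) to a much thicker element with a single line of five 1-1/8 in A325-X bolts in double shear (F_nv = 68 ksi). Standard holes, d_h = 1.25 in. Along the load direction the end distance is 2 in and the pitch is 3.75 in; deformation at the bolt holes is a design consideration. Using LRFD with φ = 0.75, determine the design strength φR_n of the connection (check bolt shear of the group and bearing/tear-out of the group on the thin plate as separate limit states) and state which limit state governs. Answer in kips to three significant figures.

Bolt shear: A_b = π·1.125²/4 = 0.994 in²; R_n = 68 × 0.994 × 5 × 2 = 675.9 kips → 0.75 × 675.9 = 507 kips.
Bearing (1.2 l_c t F_u ≤ 2.4 d t F_u): upper limit = 2.4·1.125·0.25·58 = 39.15 kips.
  Edge l_c = 2 − 1.25/2 = 1.375 → r_n = 23.92 kips; interior l_c = 3.75 − 1.25 = 2.5 → r_n = 39.15 kips.
  R_n,bearing = 1·23.92 + 4·39.15 = 180.5 kips → 0.75 × 180.5 = 135 kips.
Bearing governs: 135 kips.

135 kips (bearing governs)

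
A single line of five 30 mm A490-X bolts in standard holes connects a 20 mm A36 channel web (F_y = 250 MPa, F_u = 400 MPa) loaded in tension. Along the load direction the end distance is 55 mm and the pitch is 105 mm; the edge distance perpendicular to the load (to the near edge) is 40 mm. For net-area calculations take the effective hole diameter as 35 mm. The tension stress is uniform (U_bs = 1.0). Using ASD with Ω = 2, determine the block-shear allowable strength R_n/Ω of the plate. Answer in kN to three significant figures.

802 kN

Shear plane L_v = 55 + 4·105 = 475 mm; A_gv = 475 × 20 = 9500 mm².
A_nv = (475 − 4.5·35) × 20 = 6350 mm².
A_nt = (40 − 0.5·35) × 20 = 450 mm².
0.6 F_u A_nv = 1524 kN; 0.6 F_y A_gv = 1425 kN → shear yielding governs the shear term.
R_n = 1425 + 1.0 × 400 × 450 / 1000 = 1605 kN.
Allowable strength R_n/Ω = 1605 / 2 = 802 kN.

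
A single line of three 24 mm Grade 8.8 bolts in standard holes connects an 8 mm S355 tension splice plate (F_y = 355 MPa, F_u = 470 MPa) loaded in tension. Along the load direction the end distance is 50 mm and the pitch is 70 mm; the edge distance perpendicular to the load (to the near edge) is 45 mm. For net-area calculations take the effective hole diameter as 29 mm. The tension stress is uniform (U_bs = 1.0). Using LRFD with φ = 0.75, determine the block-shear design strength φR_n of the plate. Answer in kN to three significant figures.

Shear plane L_v = 50 + 2·70 = 190 mm; A_gv = 190 × 8 = 1520 mm².
A_nv = (190 − 2.5·29) × 8 = 940 mm².
A_nt = (45 − 0.5·29) × 8 = 244 mm².
0.6 F_u A_nv = 265.1 kN; 0.6 F_y A_gv = 323.8 kN → shear rupture governs the shear term.
R_n = 265.1 + 1.0 × 470 × 244 / 1000 = 379.8 kN.
Design strength φR_n = 0.75 × 379.8 = 285 kN.

285 kN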